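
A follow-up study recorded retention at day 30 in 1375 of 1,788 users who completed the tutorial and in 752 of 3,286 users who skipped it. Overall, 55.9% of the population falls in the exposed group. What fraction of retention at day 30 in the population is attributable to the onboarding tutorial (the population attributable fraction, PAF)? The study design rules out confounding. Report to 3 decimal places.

PAF ≈ 0.569

p₁ = P(outcome | exposed) = 1375/1788 = 0.76902
p₀ = P(outcome | unexposed) = 752/3286 = 0.22885
Overall risk P(Y=1) = π·p₁ + (1−π)·p₀ = 0.559×0.76902 + 0.441×0.22885 = 0.5308.
Under exogeneity, PAF = [P(Y=1) − p₀] / P(Y=1).
PAF = (0.5308 − 0.22885) / 0.5308 ≈ 0.5689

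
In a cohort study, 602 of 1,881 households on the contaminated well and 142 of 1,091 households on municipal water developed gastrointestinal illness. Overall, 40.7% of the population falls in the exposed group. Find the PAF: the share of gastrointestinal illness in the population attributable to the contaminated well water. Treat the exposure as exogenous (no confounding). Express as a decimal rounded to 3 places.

p₁ = P(outcome | exposed) = 602/1881 = 0.32004
p₀ = P(outcome | unexposed) = 142/1091 = 0.13016
Overall risk P(Y=1) = π·p₁ + (1−π)·p₀ = 0.407×0.32004 + 0.593×0.13016 = 0.20744.
Under exogeneity, PAF = [P(Y=1) − p₀] / P(Y=1).
PAF = (0.20744 − 0.13016) / 0.20744 ≈ 0.3726

PAF ≈ 0.373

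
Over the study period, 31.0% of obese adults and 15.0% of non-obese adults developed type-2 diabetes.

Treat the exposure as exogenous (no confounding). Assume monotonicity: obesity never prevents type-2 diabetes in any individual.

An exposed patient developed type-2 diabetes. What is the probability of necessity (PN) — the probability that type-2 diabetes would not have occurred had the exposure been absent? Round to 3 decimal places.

PN ≈ 0.516

p₁ = 0.31, p₀ = 0.15.
Under exogeneity and monotonicity, PN = (p₁ − p₀) / p₁.
PN = (0.31 − 0.15) / 0.31 = 0.16 / 0.31 ≈ 0.5161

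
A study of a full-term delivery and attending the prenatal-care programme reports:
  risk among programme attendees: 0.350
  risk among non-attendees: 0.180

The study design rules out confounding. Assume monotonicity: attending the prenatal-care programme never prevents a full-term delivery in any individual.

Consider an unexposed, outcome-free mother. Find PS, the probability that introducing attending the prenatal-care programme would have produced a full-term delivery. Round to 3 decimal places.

Let p₁ = 0.35, p₀ = 0.18.
Under exogeneity and monotonicity, PS = (p₁ − p₀) / (1 − p₀).
PS = (0.35 − 0.18) / (1 − 0.18) = 0.17 / 0.82 ≈ 0.2073

PS ≈ 0.207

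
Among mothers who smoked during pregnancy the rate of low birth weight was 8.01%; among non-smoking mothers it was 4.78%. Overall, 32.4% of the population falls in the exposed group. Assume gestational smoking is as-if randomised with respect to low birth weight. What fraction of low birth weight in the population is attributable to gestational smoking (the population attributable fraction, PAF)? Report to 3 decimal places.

PAF ≈ 0.180

p₁ = 0.0801, p₀ = 0.0478.
Overall risk P(Y=1) = π·p₁ + (1−π)·p₀ = 0.324×0.0801 + 0.676×0.0478 = 0.058265.
Under exogeneity, PAF = [P(Y=1) − p₀] / P(Y=1).
PAF = (0.058265 − 0.0478) / 0.058265 ≈ 0.1796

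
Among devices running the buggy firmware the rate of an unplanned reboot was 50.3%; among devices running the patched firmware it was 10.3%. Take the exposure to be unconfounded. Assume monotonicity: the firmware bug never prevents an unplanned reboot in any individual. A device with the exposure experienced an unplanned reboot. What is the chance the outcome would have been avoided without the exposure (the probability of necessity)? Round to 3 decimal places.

PN ≈ 0.795

p₁ = 0.503, p₀ = 0.103.
Under exogeneity and monotonicity, PN = (p₁ − p₀) / p₁.
PN = (0.503 − 0.103) / 0.503 = 0.4 / 0.503 ≈ 0.7952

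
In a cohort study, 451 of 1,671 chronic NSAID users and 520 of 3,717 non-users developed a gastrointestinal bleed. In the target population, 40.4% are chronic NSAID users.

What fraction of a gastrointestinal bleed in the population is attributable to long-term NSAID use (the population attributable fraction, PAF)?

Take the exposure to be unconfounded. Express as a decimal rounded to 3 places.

p₁ = P(outcome | exposed) = 451/1671 = 0.2699
p₀ = P(outcome | unexposed) = 520/3717 = 0.1399
Overall risk P(Y=1) = π·p₁ + (1−π)·p₀ = 0.404×0.2699 + 0.596×0.1399 = 0.19242.
Under exogeneity, PAF = [P(Y=1) − p₀] / P(Y=1).
PAF = (0.19242 − 0.1399) / 0.19242 ≈ 0.2729

PAF ≈ 0.273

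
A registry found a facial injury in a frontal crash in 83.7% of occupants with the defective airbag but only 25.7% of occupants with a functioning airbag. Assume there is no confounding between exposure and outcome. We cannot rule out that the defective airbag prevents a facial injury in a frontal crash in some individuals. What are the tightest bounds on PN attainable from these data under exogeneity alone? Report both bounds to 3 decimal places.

p₁ = 0.837, p₀ = 0.257.
Under exogeneity alone the bounds on PN are max{0,(p₁−p₀)/p₁} ≤ PN ≤ min{1,(1−p₀)/p₁}.
  lower = (p₁ − p₀)/p₁ = 0.58 / 0.837 ≈ 0.6930
  upper = min{1, (1 − p₀)/p₁} = 0.743 / 0.837 ≈ 0.8877

0.693 ≤ PN ≤ 0.888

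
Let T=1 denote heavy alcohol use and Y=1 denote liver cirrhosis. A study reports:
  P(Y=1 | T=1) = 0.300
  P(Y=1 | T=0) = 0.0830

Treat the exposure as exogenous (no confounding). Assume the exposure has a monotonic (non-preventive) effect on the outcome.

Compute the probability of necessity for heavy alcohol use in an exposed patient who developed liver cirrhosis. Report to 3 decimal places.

Let p₁ = 0.3, p₀ = 0.083.
Under exogeneity and monotonicity, PN = (p₁ − p₀) / p₁.
PN = (0.3 − 0.083) / 0.3 = 0.217 / 0.3 ≈ 0.7233

PN ≈ 0.723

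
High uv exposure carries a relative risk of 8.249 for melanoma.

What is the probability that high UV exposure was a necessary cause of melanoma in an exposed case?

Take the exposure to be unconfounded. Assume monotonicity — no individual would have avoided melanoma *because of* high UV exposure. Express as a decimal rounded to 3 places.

PN ≈ 0.879

Under exogeneity and monotonicity, PN = (RR − 1) / RR = 1 − 1/RR.
PN = (8.249 − 1) / 8.249 = 7.249 / 8.249 ≈ 0.8788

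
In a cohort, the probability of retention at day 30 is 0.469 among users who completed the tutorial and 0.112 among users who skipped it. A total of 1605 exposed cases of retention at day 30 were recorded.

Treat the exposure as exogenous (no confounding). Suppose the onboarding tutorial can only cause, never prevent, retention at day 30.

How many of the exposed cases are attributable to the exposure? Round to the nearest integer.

Let p₁ = 0.469, p₀ = 0.112.
PN = (p₁ − p₀)/p₁ = (0.469 − 0.112) / 0.469 ≈ 0.76119.
Attributable cases ≈ PN × (exposed cases) = 0.76119 × 1605 ≈ 1221.72.

about 1222 cases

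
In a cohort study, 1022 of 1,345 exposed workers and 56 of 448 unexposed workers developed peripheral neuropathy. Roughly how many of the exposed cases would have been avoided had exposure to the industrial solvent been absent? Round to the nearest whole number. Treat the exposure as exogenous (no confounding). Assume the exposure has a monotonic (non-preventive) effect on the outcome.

p₁ = P(outcome | exposed) = 1022/1345 = 0.75985
p₀ = P(outcome | unexposed) = 56/448 = 0.125
PN = (p₁ − p₀)/p₁ = (0.75985 − 0.125) / 0.75985 ≈ 0.83549.
Attributable cases ≈ PN × (exposed cases) = 0.83549 × 1022 ≈ 853.88.

about 854 cases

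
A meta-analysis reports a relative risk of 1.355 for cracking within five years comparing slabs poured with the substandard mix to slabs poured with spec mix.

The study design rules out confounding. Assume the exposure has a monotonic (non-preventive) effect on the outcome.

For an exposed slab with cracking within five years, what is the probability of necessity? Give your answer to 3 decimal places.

Under exogeneity and monotonicity, PN = (RR − 1) / RR = 1 − 1/RR.
PN = (1.355 − 1) / 1.355 = 0.355 / 1.355 ≈ 0.2620

PN ≈ 0.262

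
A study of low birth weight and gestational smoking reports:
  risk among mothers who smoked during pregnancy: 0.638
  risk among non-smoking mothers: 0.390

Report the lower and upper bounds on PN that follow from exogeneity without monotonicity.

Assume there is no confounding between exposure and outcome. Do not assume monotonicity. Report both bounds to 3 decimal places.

0.389 ≤ PN ≤ 0.956

Let p₁ = 0.638, p₀ = 0.39.
Under exogeneity alone the bounds on PN are max{0,(p₁−p₀)/p₁} ≤ PN ≤ min{1,(1−p₀)/p₁}.
  lower = (p₁ − p₀)/p₁ = 0.248 / 0.638 ≈ 0.3887
  upper = min{1, (1 − p₀)/p₁} = 0.61 / 0.638 ≈ 0.9561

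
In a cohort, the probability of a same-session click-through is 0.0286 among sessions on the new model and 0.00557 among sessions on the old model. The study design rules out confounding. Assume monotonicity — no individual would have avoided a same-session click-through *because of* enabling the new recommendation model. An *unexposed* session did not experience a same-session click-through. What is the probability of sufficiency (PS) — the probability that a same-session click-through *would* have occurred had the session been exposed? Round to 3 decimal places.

PS ≈ 0.023

Let p₁ = 0.0286, p₀ = 0.00557.
Under exogeneity and monotonicity, PS = (p₁ − p₀) / (1 − p₀).
PS = (0.0286 − 0.00557) / (1 − 0.00557) = 0.02303 / 0.99443 ≈ 0.0232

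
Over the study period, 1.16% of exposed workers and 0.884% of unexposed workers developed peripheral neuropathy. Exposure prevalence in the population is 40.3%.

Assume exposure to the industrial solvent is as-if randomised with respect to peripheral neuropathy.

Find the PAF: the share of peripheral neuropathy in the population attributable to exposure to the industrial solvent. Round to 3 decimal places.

PAF ≈ 0.112

p₁ = 0.0116, p₀ = 0.00884.
Overall risk P(Y=1) = π·p₁ + (1−π)·p₀ = 0.403×0.0116 + 0.597×0.00884 = 0.0099523.
Under exogeneity, PAF = [P(Y=1) − p₀] / P(Y=1).
PAF = (0.0099523 − 0.00884) / 0.0099523 ≈ 0.1118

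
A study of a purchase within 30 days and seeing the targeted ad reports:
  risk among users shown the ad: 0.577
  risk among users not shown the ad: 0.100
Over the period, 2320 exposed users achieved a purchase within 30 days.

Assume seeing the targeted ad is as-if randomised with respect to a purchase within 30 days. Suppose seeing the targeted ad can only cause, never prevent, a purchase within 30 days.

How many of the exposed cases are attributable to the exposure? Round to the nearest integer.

Let p₁ = 0.577, p₀ = 0.1.
PN = (p₁ − p₀)/p₁ = (0.577 − 0.1) / 0.577 ≈ 0.82669.
Attributable cases ≈ PN × (exposed cases) = 0.82669 × 2320 ≈ 1917.92.

about 1918 cases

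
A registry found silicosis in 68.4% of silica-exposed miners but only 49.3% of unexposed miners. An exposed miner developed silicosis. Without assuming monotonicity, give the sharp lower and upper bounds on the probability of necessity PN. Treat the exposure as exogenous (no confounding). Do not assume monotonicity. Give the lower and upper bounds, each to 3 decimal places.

p₁ = 0.684, p₀ = 0.493.
Under exogeneity alone the bounds on PN are max{0,(p₁−p₀)/p₁} ≤ PN ≤ min{1,(1−p₀)/p₁}.
  lower = (p₁ − p₀)/p₁ = 0.191 / 0.684 ≈ 0.2792
  upper = min{1, (1 − p₀)/p₁} = 0.507 / 0.684 ≈ 0.7412

0.279 ≤ PN ≤ 0.741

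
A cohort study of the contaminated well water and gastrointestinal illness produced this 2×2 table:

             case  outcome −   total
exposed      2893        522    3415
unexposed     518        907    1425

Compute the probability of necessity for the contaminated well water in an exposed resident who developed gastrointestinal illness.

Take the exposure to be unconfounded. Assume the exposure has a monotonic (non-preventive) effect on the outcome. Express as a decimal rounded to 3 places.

PN ≈ 0.571

p₁ = P(outcome | exposed) = 2893/3415 = 0.84714
p₀ = P(outcome | unexposed) = 518/1425 = 0.36351
Under exogeneity and monotonicity, PN = (p₁ − p₀)/p₁.
PN = (0.84714 − 0.36351) / 0.84714 ≈ 0.5709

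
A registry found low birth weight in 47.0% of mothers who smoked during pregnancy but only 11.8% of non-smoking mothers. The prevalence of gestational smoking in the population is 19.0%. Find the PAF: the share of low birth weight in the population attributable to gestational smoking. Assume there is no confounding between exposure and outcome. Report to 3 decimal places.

PAF ≈ 0.362

p₁ = 0.47, p₀ = 0.118.
Overall risk P(Y=1) = π·p₁ + (1−π)·p₀ = 0.19×0.47 + 0.81×0.118 = 0.18488.
Under exogeneity, PAF = [P(Y=1) − p₀] / P(Y=1).
PAF = (0.18488 − 0.118) / 0.18488 ≈ 0.3617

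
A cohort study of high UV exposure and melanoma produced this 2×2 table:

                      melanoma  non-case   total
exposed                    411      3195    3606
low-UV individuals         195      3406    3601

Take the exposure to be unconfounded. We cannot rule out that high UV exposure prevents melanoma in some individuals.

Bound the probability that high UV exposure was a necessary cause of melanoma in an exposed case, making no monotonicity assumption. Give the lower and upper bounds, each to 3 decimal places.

0.525 ≤ PN ≤ 1.000

p₁ = P(outcome | exposed) = 411/3606 = 0.11398
p₀ = P(outcome | unexposed) = 195/3601 = 0.054152
Under exogeneity alone the bounds on PN are max{0,(p₁−p₀)/p₁} ≤ PN ≤ min{1,(1−p₀)/p₁}.
  lower = (p₁ − p₀)/p₁ = 0.059825 / 0.11398 ≈ 0.5249
  upper = min{1, (1 − p₀)/p₁} = 0.94585 / 0.11398 ≈ 8.2986 → capped at 1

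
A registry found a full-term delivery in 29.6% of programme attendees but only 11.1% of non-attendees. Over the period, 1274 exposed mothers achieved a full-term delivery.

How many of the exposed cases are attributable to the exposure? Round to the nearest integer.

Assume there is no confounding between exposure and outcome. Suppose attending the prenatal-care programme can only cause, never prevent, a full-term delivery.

p₁ = 0.296, p₀ = 0.111.
PN = (p₁ − p₀)/p₁ = (0.296 − 0.111) / 0.296 ≈ 0.62500.
Attributable cases ≈ PN × (exposed cases) = 0.62500 × 1274 ≈ 796.25.

about 796 cases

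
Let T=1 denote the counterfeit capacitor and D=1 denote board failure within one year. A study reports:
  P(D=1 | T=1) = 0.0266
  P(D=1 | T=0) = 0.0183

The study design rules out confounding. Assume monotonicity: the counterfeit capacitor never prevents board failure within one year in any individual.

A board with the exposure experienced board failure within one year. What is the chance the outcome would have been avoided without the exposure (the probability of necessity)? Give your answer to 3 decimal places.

Let p₁ = 0.0266, p₀ = 0.0183.
Under exogeneity and monotonicity, PN = (p₁ − p₀) / p₁.
PN = (0.0266 − 0.0183) / 0.0266 = 0.0083 / 0.0266 ≈ 0.3120

PN ≈ 0.312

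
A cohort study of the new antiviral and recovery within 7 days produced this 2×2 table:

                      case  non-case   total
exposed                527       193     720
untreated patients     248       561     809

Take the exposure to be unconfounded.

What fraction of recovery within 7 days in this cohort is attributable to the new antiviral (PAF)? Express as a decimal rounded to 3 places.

p₁ = P(outcome | exposed) = 527/720 = 0.73194
p₀ = P(outcome | unexposed) = 248/809 = 0.30655
Exposure prevalence π = 720/1529 = 0.4709; overall risk P(Y=1) = 0.50687.
Under exogeneity, PAF = [P(Y=1) − p₀]/P(Y=1).
PAF = (0.50687 − 0.30655) / 0.50687 ≈ 0.3952

PAF ≈ 0.395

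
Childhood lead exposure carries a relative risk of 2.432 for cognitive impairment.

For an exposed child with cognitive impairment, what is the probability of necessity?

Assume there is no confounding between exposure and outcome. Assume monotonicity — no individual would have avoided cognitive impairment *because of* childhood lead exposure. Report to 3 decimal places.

PN ≈ 0.589

Under exogeneity and monotonicity, PN = (RR − 1) / RR = 1 − 1/RR.
PN = (2.432 − 1) / 2.432 = 1.432 / 2.432 ≈ 0.5888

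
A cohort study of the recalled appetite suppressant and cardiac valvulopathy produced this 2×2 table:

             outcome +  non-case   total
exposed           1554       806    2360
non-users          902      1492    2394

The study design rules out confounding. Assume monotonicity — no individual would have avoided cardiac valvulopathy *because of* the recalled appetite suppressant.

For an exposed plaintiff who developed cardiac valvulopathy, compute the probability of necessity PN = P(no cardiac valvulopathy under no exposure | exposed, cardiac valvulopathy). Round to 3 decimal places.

PN ≈ 0.428

p₁ = P(outcome | exposed) = 1554/2360 = 0.65847
p₀ = P(outcome | unexposed) = 902/2394 = 0.37678
Under exogeneity and monotonicity, PN = (p₁ − p₀)/p₁.
PN = (0.65847 − 0.37678) / 0.65847 ≈ 0.4278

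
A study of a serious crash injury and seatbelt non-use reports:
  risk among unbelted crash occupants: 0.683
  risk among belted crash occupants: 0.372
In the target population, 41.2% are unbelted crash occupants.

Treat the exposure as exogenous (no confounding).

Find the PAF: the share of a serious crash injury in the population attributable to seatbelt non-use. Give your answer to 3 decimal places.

PAF ≈ 0.256

Let p₁ = 0.683, p₀ = 0.372.
Overall risk P(Y=1) = π·p₁ + (1−π)·p₀ = 0.412×0.683 + 0.588×0.372 = 0.50013.
Under exogeneity, PAF = [P(Y=1) − p₀] / P(Y=1).
PAF = (0.50013 − 0.372) / 0.50013 ≈ 0.2562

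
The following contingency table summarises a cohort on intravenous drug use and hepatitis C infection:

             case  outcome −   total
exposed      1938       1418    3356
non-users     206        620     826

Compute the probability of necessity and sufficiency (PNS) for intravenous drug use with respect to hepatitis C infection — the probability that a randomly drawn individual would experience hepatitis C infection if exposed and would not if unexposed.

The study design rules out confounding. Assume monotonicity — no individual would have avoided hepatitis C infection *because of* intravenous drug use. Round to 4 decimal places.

p₁ = P(outcome | exposed) = 1938/3356 = 0.57747
p₀ = P(outcome | unexposed) = 206/826 = 0.24939
Under exogeneity and monotonicity, PNS = p₁ − p₀.
PNS = 0.57747 − 0.24939 = 0.32808

PNS ≈ 0.3281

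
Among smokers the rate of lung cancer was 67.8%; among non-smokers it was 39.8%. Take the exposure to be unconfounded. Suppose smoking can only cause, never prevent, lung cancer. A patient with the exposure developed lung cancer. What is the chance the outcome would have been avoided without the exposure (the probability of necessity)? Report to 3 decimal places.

p₁ = 0.678, p₀ = 0.398.
Under exogeneity and monotonicity, PN = (p₁ − p₀) / p₁.
PN = (0.678 − 0.398) / 0.678 = 0.28 / 0.678 ≈ 0.4130

PN ≈ 0.413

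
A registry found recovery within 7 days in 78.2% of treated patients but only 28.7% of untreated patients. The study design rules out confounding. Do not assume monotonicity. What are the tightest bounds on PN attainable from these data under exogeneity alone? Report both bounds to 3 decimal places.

p₁ = 0.782, p₀ = 0.287.
Under exogeneity alone the bounds on PN are max{0,(p₁−p₀)/p₁} ≤ PN ≤ min{1,(1−p₀)/p₁}.
  lower = (p₁ − p₀)/p₁ = 0.495 / 0.782 ≈ 0.6330
  upper = min{1, (1 − p₀)/p₁} = 0.713 / 0.782 ≈ 0.9118

0.633 ≤ PN ≤ 0.912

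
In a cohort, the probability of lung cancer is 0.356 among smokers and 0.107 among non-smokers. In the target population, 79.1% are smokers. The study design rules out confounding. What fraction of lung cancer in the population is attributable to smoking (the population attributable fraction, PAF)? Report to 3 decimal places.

PAF ≈ 0.648

Let p₁ = 0.356, p₀ = 0.107.
Overall risk P(Y=1) = π·p₁ + (1−π)·p₀ = 0.791×0.356 + 0.209×0.107 = 0.30396.
Under exogeneity, PAF = [P(Y=1) − p₀] / P(Y=1).
PAF = (0.30396 − 0.107) / 0.30396 ≈ 0.6480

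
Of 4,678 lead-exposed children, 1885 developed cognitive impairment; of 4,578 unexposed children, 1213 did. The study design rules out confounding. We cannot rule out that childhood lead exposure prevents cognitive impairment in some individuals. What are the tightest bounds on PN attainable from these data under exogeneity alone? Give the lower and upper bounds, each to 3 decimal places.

p₁ = P(outcome | exposed) = 1885/4678 = 0.40295
p₀ = P(outcome | unexposed) = 1213/4578 = 0.26496
Under exogeneity alone the bounds on PN are max{0,(p₁−p₀)/p₁} ≤ PN ≤ min{1,(1−p₀)/p₁}.
  lower = (p₁ − p₀)/p₁ = 0.13799 / 0.40295 ≈ 0.3424
  upper = min{1, (1 − p₀)/p₁} = 0.73504 / 0.40295 ≈ 1.8241 → capped at 1

0.342 ≤ PN ≤ 1.000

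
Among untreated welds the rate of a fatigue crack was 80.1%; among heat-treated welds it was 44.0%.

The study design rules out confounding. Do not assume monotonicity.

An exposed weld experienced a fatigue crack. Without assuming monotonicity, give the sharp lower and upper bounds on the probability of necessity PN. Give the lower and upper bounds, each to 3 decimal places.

0.451 ≤ PN ≤ 0.699

p₁ = 0.801, p₀ = 0.44.
Under exogeneity alone the bounds on PN are max{0,(p₁−p₀)/p₁} ≤ PN ≤ min{1,(1−p₀)/p₁}.
  lower = (p₁ − p₀)/p₁ = 0.361 / 0.801 ≈ 0.4507
  upper = min{1, (1 − p₀)/p₁} = 0.56 / 0.801 ≈ 0.6991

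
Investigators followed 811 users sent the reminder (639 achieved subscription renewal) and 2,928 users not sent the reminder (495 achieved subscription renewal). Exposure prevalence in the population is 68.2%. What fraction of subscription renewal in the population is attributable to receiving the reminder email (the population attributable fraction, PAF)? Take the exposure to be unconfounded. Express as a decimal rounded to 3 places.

PAF ≈ 0.714

p₁ = P(outcome | exposed) = 639/811 = 0.78792
p₀ = P(outcome | unexposed) = 495/2928 = 0.16906
Overall risk P(Y=1) = π·p₁ + (1−π)·p₀ = 0.682×0.78792 + 0.318×0.16906 = 0.59112.
Under exogeneity, PAF = [P(Y=1) − p₀] / P(Y=1).
PAF = (0.59112 − 0.16906) / 0.59112 ≈ 0.7140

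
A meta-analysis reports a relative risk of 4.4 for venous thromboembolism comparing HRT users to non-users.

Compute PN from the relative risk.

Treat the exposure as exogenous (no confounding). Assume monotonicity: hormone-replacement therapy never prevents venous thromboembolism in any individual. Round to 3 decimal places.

PN ≈ 0.773

Under exogeneity and monotonicity, PN = (RR − 1) / RR = 1 − 1/RR.
PN = (4.4 − 1) / 4.4 = 3.4 / 4.4 ≈ 0.7727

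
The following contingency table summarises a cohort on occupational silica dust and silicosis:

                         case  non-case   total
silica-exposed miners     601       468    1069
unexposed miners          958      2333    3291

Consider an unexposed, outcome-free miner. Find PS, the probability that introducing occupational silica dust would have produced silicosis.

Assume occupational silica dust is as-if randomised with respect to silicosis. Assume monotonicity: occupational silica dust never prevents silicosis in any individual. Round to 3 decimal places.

PS ≈ 0.382

p₁ = P(outcome | exposed) = 601/1069 = 0.56221
p₀ = P(outcome | unexposed) = 958/3291 = 0.2911
Under exogeneity and monotonicity, PS = (p₁ − p₀)/(1 − p₀).
PS = (0.56221 − 0.2911) / 0.7089 ≈ 0.3824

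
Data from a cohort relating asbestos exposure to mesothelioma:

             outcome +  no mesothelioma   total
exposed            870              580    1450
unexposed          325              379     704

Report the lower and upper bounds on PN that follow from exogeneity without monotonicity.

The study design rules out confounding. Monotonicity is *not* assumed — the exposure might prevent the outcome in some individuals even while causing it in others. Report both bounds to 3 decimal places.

p₁ = P(outcome | exposed) = 870/1450 = 0.6
p₀ = P(outcome | unexposed) = 325/704 = 0.46165
Under exogeneity alone the bounds on PN are max{0,(p₁−p₀)/p₁} ≤ PN ≤ min{1,(1−p₀)/p₁}.
  lower = (p₁ − p₀)/p₁ = 0.13835 / 0.6 ≈ 0.2306
  upper = min{1, (1 − p₀)/p₁} = 0.53835 / 0.6 ≈ 0.8973

0.231 ≤ PN ≤ 0.897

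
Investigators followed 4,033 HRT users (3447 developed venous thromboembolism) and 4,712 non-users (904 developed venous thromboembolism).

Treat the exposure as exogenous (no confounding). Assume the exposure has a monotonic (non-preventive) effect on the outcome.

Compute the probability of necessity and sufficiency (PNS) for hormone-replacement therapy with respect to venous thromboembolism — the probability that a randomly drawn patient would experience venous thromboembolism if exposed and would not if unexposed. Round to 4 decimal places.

p₁ = P(outcome | exposed) = 3447/4033 = 0.8547
p₀ = P(outcome | unexposed) = 904/4712 = 0.19185
Under exogeneity and monotonicity, PNS = p₁ − p₀.
PNS = 0.8547 − 0.19185 = 0.66285

PNS ≈ 0.6628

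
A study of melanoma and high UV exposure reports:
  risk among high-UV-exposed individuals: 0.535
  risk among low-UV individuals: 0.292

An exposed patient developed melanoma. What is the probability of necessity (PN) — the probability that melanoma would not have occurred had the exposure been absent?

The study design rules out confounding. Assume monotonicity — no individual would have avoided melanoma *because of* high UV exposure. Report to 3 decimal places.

PN ≈ 0.454

Let p₁ = 0.535, p₀ = 0.292.
Under exogeneity and monotonicity, PN = (p₁ − p₀) / p₁.
PN = (0.535 − 0.292) / 0.535 = 0.243 / 0.535 ≈ 0.4542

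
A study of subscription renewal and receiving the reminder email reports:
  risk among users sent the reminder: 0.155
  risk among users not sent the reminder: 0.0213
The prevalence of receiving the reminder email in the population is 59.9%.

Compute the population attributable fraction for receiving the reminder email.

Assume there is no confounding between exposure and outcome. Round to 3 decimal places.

Let p₁ = 0.155, p₀ = 0.0213.
Overall risk P(Y=1) = π·p₁ + (1−π)·p₀ = 0.599×0.155 + 0.401×0.0213 = 0.10139.
Under exogeneity, PAF = [P(Y=1) − p₀] / P(Y=1).
PAF = (0.10139 − 0.0213) / 0.10139 ≈ 0.7899

PAF ≈ 0.790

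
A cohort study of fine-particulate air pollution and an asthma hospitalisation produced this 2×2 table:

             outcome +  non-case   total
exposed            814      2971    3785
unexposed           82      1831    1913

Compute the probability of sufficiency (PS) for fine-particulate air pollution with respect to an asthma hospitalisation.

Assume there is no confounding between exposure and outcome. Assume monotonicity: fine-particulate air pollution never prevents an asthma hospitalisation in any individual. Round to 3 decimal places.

PS ≈ 0.180

p₁ = P(outcome | exposed) = 814/3785 = 0.21506
p₀ = P(outcome | unexposed) = 82/1913 = 0.042865
Under exogeneity and monotonicity, PS = (p₁ − p₀) / (1 − p₀).
PS = (0.21506 − 0.042865) / (1 − 0.042865) = 0.17219 / 0.95714 ≈ 0.1799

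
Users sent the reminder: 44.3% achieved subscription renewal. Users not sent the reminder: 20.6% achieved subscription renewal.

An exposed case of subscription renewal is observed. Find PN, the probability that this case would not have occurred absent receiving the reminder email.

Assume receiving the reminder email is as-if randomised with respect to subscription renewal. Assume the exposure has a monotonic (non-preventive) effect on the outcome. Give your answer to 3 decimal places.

PN ≈ 0.535

p₁ = 0.443, p₀ = 0.206.
Under exogeneity and monotonicity, PN = (p₁ − p₀) / p₁.
PN = (0.443 − 0.206) / 0.443 = 0.237 / 0.443 ≈ 0.5350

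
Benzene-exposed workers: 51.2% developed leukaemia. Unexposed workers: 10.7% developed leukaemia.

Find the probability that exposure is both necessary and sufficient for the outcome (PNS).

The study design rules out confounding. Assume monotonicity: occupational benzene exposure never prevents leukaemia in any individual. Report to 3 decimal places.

p₁ = 0.512, p₀ = 0.107.
Under exogeneity and monotonicity, PNS = p₁ − p₀.
PNS = 0.512 − 0.107 = 0.405

PNS ≈ 0.405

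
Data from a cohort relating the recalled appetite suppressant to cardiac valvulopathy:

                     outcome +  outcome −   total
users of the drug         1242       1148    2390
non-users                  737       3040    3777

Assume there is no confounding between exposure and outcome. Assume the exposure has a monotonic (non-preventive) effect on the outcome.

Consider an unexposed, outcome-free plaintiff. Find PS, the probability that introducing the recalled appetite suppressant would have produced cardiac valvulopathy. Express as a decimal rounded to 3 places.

p₁ = P(outcome | exposed) = 1242/2390 = 0.51967
p₀ = P(outcome | unexposed) = 737/3777 = 0.19513
Under exogeneity and monotonicity, PS = (p₁ − p₀) / (1 − p₀).
PS = (0.51967 − 0.19513) / (1 − 0.19513) = 0.32454 / 0.80487 ≈ 0.4032

PS ≈ 0.403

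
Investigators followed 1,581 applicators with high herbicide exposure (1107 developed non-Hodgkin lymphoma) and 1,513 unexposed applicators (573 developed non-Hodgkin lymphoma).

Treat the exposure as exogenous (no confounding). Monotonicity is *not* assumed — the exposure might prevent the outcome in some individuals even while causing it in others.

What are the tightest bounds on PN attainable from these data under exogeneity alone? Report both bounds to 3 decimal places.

0.459 ≤ PN ≤ 0.887

p₁ = P(outcome | exposed) = 1107/1581 = 0.70019
p₀ = P(outcome | unexposed) = 573/1513 = 0.37872
Under exogeneity alone the bounds on PN are max{0,(p₁−p₀)/p₁} ≤ PN ≤ min{1,(1−p₀)/p₁}.
  lower = (p₁ − p₀)/p₁ = 0.32147 / 0.70019 ≈ 0.4591
  upper = min{1, (1 − p₀)/p₁} = 0.62128 / 0.70019 ≈ 0.8873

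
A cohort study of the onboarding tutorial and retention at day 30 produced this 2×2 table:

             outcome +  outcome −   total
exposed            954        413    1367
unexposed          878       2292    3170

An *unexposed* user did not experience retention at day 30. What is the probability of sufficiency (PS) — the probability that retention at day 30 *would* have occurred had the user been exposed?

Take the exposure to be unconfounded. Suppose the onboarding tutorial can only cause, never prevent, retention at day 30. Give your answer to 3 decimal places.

PS ≈ 0.582

p₁ = P(outcome | exposed) = 954/1367 = 0.69788
p₀ = P(outcome | unexposed) = 878/3170 = 0.27697
Under exogeneity and monotonicity, PS = (p₁ − p₀) / (1 − p₀).
PS = (0.69788 − 0.27697) / (1 − 0.27697) = 0.42091 / 0.72303 ≈ 0.5821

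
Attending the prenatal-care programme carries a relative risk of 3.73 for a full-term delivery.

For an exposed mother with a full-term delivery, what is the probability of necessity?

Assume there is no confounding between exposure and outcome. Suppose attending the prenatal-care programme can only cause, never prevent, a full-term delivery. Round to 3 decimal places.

PN ≈ 0.732

Under exogeneity and monotonicity, PN = (RR − 1) / RR = 1 − 1/RR.
PN = (3.73 − 1) / 3.73 = 2.73 / 3.73 ≈ 0.7319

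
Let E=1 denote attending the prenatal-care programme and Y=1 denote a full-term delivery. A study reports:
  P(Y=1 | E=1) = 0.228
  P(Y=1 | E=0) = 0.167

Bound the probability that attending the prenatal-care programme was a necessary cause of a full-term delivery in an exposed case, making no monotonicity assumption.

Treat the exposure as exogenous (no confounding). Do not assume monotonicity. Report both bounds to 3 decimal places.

0.268 ≤ PN ≤ 1.000

Let p₁ = 0.228, p₀ = 0.167.
Under exogeneity alone the bounds on PN are max{0,(p₁−p₀)/p₁} ≤ PN ≤ min{1,(1−p₀)/p₁}.
  lower = (p₁ − p₀)/p₁ = 0.061 / 0.228 ≈ 0.2675
  upper = min{1, (1 − p₀)/p₁} = 0.833 / 0.228 ≈ 3.6535 → capped at 1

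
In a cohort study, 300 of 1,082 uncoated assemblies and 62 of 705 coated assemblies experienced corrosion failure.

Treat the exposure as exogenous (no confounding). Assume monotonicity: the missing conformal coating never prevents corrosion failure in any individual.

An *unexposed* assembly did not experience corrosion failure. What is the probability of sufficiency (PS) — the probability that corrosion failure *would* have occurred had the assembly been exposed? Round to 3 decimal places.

PS ≈ 0.208

p₁ = P(outcome | exposed) = 300/1082 = 0.27726
p₀ = P(outcome | unexposed) = 62/705 = 0.087943
Under exogeneity and monotonicity, PS = (p₁ − p₀) / (1 − p₀).
PS = (0.27726 − 0.087943) / (1 − 0.087943) = 0.18932 / 0.91206 ≈ 0.2076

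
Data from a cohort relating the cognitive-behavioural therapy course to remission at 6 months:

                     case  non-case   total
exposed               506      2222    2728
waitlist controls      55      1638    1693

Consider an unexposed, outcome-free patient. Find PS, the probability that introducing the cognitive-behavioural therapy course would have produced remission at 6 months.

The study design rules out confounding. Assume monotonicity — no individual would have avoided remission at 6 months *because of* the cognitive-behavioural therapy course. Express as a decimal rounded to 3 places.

p₁ = P(outcome | exposed) = 506/2728 = 0.18548
p₀ = P(outcome | unexposed) = 55/1693 = 0.032487
Under exogeneity and monotonicity, PS = (p₁ − p₀)/(1 − p₀).
PS = (0.18548 − 0.032487) / 0.96751 ≈ 0.1581

PS ≈ 0.158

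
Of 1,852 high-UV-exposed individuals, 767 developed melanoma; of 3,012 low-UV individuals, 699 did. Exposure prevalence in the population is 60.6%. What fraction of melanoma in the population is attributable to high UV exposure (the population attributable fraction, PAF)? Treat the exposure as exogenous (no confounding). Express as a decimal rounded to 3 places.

PAF ≈ 0.322

p₁ = P(outcome | exposed) = 767/1852 = 0.41415
p₀ = P(outcome | unexposed) = 699/3012 = 0.23207
Overall risk P(Y=1) = π·p₁ + (1−π)·p₀ = 0.606×0.41415 + 0.394×0.23207 = 0.34241.
Under exogeneity, PAF = [P(Y=1) − p₀] / P(Y=1).
PAF = (0.34241 − 0.23207) / 0.34241 ≈ 0.3222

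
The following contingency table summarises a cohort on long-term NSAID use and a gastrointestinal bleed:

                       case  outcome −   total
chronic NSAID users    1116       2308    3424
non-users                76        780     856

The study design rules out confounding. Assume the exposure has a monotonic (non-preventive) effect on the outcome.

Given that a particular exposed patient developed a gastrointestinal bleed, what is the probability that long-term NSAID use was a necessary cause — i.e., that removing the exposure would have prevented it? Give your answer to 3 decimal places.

PN ≈ 0.728

p₁ = P(outcome | exposed) = 1116/3424 = 0.32593
p₀ = P(outcome | unexposed) = 76/856 = 0.088785
Under exogeneity and monotonicity, PN = (p₁ − p₀) / p₁.
PN = (0.32593 − 0.088785) / 0.32593 = 0.23715 / 0.32593 ≈ 0.7276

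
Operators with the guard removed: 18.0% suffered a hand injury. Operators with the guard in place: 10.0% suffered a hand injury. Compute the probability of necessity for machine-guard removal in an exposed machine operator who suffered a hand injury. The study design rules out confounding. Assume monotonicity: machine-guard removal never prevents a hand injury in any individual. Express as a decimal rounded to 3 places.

p₁ = 0.18, p₀ = 0.1.
Under exogeneity and monotonicity, PN = (p₁ − p₀) / p₁.
PN = (0.18 − 0.1) / 0.18 = 0.08 / 0.18 ≈ 0.4444

PN ≈ 0.444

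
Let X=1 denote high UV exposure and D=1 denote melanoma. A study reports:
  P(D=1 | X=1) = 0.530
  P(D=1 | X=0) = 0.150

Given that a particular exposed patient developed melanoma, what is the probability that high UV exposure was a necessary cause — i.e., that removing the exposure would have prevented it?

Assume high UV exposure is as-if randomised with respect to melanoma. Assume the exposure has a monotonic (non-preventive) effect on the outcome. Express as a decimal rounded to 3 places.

Let p₁ = 0.53, p₀ = 0.15.
Under exogeneity and monotonicity, PN = (p₁ − p₀) / p₁.
PN = (0.53 − 0.15) / 0.53 = 0.38 / 0.53 ≈ 0.7170

PN ≈ 0.717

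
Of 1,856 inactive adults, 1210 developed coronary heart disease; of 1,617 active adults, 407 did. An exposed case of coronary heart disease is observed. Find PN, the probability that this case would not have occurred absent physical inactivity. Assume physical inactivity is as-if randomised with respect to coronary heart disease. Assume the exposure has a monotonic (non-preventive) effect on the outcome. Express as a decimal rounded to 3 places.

p₁ = P(outcome | exposed) = 1210/1856 = 0.65194
p₀ = P(outcome | unexposed) = 407/1617 = 0.2517
Under exogeneity and monotonicity, PN = (p₁ − p₀) / p₁.
PN = (0.65194 − 0.2517) / 0.65194 = 0.40024 / 0.65194 ≈ 0.6139

PN ≈ 0.614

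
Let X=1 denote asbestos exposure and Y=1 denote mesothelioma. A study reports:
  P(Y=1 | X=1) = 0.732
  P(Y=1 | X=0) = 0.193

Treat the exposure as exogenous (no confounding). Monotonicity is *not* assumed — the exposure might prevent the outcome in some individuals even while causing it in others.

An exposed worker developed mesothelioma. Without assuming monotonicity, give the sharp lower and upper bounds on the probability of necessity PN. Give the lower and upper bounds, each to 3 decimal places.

0.736 ≤ PN ≤ 1.000

Let p₁ = 0.732, p₀ = 0.193.
Under exogeneity alone the bounds on PN are max{0,(p₁−p₀)/p₁} ≤ PN ≤ min{1,(1−p₀)/p₁}.
  lower = (p₁ − p₀)/p₁ = 0.539 / 0.732 ≈ 0.7363
  upper = min{1, (1 − p₀)/p₁} = 0.807 / 0.732 ≈ 1.1025 → capped at 1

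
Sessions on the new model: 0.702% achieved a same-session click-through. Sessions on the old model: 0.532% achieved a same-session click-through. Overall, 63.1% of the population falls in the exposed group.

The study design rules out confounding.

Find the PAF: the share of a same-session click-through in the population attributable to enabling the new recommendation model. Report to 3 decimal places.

p₁ = 0.00702, p₀ = 0.00532.
Overall risk P(Y=1) = π·p₁ + (1−π)·p₀ = 0.631×0.00702 + 0.369×0.00532 = 0.0063927.
Under exogeneity, PAF = [P(Y=1) − p₀] / P(Y=1).
PAF = (0.0063927 − 0.00532) / 0.0063927 ≈ 0.1678

PAF ≈ 0.168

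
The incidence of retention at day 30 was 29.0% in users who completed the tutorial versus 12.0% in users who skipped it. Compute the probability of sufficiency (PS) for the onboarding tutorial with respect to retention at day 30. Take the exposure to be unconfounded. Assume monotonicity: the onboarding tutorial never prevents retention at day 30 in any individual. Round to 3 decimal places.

p₁ = 0.29, p₀ = 0.12.
Under exogeneity and monotonicity, PS = (p₁ − p₀) / (1 − p₀).
PS = (0.29 − 0.12) / (1 − 0.12) = 0.17 / 0.88 ≈ 0.1932

PS ≈ 0.193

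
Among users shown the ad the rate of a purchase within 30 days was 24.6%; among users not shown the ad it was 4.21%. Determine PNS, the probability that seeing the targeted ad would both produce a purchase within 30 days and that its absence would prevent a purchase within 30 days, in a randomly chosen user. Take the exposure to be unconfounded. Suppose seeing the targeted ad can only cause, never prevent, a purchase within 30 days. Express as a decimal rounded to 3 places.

PNS ≈ 0.204

p₁ = 0.246, p₀ = 0.0421.
Under exogeneity and monotonicity, PNS = p₁ − p₀.
PNS = 0.246 − 0.0421 = 0.2039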